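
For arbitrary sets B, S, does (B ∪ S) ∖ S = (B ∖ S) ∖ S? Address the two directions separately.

Both inclusions hold.

(⟹) Let x ∈ (B ∪ S) ∖ S. Then x ∈ B and x ∉ S, from which x ∈ (B ∖ S) ∖ S.

(⟸) Let x ∈ (B ∖ S) ∖ S. Then x ∈ B and x ∉ S, from which x ∈ (B ∪ S) ∖ S.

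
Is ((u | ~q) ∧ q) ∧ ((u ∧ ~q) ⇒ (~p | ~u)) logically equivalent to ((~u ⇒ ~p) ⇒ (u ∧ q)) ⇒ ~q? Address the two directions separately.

Both directions fail.

[⇒] This fails. Under q = T, u = T, p = F, the left side is true but the right side is false.

[⇐] This fails. Under q = F, u = F, p = F, the left side is false but the right side is true.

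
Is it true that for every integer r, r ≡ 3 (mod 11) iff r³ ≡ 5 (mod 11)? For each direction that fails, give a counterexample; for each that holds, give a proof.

(⟹) Suppose r ≡ 3 (mod 11). Write r = 11j + 3. Then (11j + 3)³ = 1331j³ + 1089j² + 297j + 27 = 11(121j³ + 99j² + 27j + 2) + 5, so r³ ≡ 5 (mod 11).

(⟸) Conversely, suppose r³ ≡ 5 (mod 11). The only residue r in {0, …, 10} with r³ ≡ 5 (mod 11) is r = 3, so r ≡ 3 (mod 11).

Equivalent; both directions hold.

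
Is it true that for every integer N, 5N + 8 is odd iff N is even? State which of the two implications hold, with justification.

Neither implication holds.

Forward direction. This fails: N = 3 gives 5N + 8 = 23, which is odd, but 3 is odd, not even.

Converse. This also fails: N = 0 is even, but 5N + 8 = 8 is even, not odd.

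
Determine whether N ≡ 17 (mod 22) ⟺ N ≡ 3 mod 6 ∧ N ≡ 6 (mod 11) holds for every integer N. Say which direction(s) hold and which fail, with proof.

[⇒] This fails: N = 17 gives 17 ≡ 17 (mod 22) but 17 ≡ 5 (mod 6), so the conjunction on the right does not hold.

[⇐] Conversely, if N ≡ 3 (mod 6) and N ≡ 6 (mod 11), then by the Chinese remainder theorem N ≡ 39 (mod 66). Since 39 ≡ 17 (mod 22) and 22 ∣ 66, we get N ≡ 17 (mod 22).

The forward direction fails; the converse holds.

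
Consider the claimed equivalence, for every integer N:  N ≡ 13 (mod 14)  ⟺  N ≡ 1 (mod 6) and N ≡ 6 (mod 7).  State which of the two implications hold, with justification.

Only the reverse direction holds.

(→) This fails: N = 41 gives 41 ≡ 13 (mod 14) but 41 ≡ 5 (mod 6), so the conjunction on the right does not hold.

(←) Conversely, if N ≡ 1 (mod 6) and N ≡ 6 (mod 7), then by the Chinese remainder theorem N ≡ 13 (mod 42). Since 13 ≡ 13 (mod 14) and 14 ∣ 42, we get N ≡ 13 (mod 14).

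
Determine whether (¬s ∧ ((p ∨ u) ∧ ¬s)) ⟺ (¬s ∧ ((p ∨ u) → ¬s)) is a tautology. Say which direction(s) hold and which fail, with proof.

Only the forward implication holds.

(⟹) Assume the antecedent. If u is true, the antecedent forces (u = T, p = F, s = F) or (u = T, p = T, s = F), and ¬s ∧ ((p ∨ u) → ¬s) holds there. If u is false, the antecedent forces (u = F, p = T, s = F), and ¬s ∧ ((p ∨ u) → ¬s) holds there. Either way ¬s ∧ ((p ∨ u) → ¬s) holds.

(⟸) This fails. Under u = F, p = F, s = F, the left side is false but the right side is true.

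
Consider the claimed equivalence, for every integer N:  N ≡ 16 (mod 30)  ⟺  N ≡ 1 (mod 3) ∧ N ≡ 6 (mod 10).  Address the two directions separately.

[⇒] Suppose N ≡ 16 (mod 30); write N = 30j + 16. Since 3 ∣ 30, reducing mod 3 gives N ≡ 16 ≡ 1 (mod 3); since 10 ∣ 30, reducing mod 10 gives N ≡ 16 ≡ 6 (mod 10).

[⇐] Conversely, if N ≡ 1 (mod 3) and N ≡ 6 (mod 10), then by the Chinese remainder theorem N ≡ 16 (mod 30). This is exactly N ≡ 16 (mod 30).

Both implications hold.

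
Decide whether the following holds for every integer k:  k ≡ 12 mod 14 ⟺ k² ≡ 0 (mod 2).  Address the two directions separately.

(←) This fails: take k = 0. Then 0² = 0 ≡ 0 (mod 2), yet 0 ≡ 0 (mod 14), not 12.

(→) Suppose k ≡ 12 (mod 14). Then k² ≡ 12² = 144 (mod 14), and since 2 ∣ 14, also k² ≡ 0 (mod 2).

Only the forward implication holds.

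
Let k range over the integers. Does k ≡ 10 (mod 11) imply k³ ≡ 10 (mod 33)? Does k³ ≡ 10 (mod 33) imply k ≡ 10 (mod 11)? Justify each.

Only the reverse direction holds.

Forward direction. This fails: take k = 21. Then 21 ≡ 10 (mod 11), but 21³ = 9261 ≡ 21 (mod 33), not 10.

Converse. The residues r modulo 33 with r³ ≡ 10 (mod 33) are exactly {10}, and each is ≡ 10 (mod 11).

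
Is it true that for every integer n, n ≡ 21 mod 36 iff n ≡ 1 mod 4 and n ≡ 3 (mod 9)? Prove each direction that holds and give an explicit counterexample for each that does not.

Equivalent; both directions hold.

(⇒) Suppose n ≡ 21 (mod 36); write n = 36j + 21. Since 4 ∣ 36, reducing mod 4 gives n ≡ 21 ≡ 1 (mod 4); since 9 ∣ 36, reducing mod 9 gives n ≡ 21 ≡ 3 (mod 9).

(⇐) Conversely, if n ≡ 1 (mod 4) and n ≡ 3 (mod 9), then by the Chinese remainder theorem n ≡ 21 (mod 36). This is exactly n ≡ 21 (mod 36).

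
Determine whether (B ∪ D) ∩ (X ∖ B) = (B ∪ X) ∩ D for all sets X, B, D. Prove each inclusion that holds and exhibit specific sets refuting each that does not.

(⟹) Let x ∈ (B ∪ D) ∩ (X ∖ B). Then x ∈ X ∩ D and x ∉ B, from which x ∈ (B ∪ X) ∩ D.

(⟸) This inclusion fails. Take X = ∅, B = {1}, D = {1}; then 1 ∈ (B ∪ X) ∩ D but 1 ∉ (B ∪ D) ∩ (X ∖ B).

The sets are not equal: only the forward inclusion holds.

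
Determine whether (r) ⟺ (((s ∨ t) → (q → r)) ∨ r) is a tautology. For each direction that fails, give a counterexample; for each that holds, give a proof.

(⇒) holds; (⇐) fails.

[⇐] This fails. Under t = F, r = F, q = F, s = F, the left side is false but the right side is true.

[⇒] Assume the antecedent. If r is true, ((s ∨ t) → (q → r)) ∨ r reduces to true regardless of the other variables. If r is false, the antecedent cannot hold. Either way ((s ∨ t) → (q → r)) ∨ r holds.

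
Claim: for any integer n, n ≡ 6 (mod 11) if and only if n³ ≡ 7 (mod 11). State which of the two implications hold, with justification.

[⇒] Suppose n ≡ 6 (mod 11). Write n = 11j + 6. Then (11j + 6)³ = 1331j³ + 2178j² + 1188j + 216 = 11(121j³ + 198j² + 108j + 19) + 7, so n³ ≡ 7 (mod 11).

[⇐] Conversely, suppose n³ ≡ 7 (mod 11). The only residue r in {0, …, 10} with r³ ≡ 7 (mod 11) is r = 6, so n ≡ 6 (mod 11).

The biconditional holds.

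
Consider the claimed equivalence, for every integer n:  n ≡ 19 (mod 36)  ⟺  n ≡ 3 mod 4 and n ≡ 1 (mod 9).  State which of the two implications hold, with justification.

Equivalent; both directions hold.

(⇒) Suppose n ≡ 19 (mod 36); write n = 36j + 19. Since 4 ∣ 36, reducing mod 4 gives n ≡ 19 ≡ 3 (mod 4); since 9 ∣ 36, reducing mod 9 gives n ≡ 19 ≡ 1 (mod 9).

(⇐) Conversely, if n ≡ 3 (mod 4) and n ≡ 1 (mod 9), then by the Chinese remainder theorem n ≡ 19 (mod 36). This is exactly n ≡ 19 (mod 36).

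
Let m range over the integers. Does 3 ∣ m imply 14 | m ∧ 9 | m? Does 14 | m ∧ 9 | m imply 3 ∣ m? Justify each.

Forward direction. This fails: take m = 3. Certainly 3 ∣ 3, but 14 ∤ 3.

Converse. Suppose 14 ∣ m and 9 ∣ m. Any common multiple of 14 and 9 is a multiple of their lcm; here gcd(14, 9) = 1, so lcm(14, 9) = 14·9 = 126, so 126 ∣ m. Since 3 ∣ 126, it follows that 3 ∣ m.

Only the converse holds.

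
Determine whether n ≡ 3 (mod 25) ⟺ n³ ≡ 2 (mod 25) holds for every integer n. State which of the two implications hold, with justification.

The biconditional holds.

(⟹) Suppose n ≡ 3 (mod 25). Write n = 25j + 3. Then (25j + 3)³ = 15625j³ + 5625j² + 675j + 27 = 25(625j³ + 225j² + 27j + 1) + 2, so n³ ≡ 2 (mod 25).

(⟸) Conversely, suppose n³ ≡ 2 (mod 25). The only residue r in {0, …, 24} with r³ ≡ 2 (mod 25) is r = 3, so n ≡ 3 (mod 25).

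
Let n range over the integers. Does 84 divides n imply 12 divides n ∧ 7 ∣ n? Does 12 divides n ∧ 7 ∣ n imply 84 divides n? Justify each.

Both directions hold; the statement is true.

(⇐) Suppose 12 ∣ n and 7 ∣ n. Any common multiple of 12 and 7 is a multiple of their lcm; here gcd(12, 7) = 1, so lcm(12, 7) = 12·7 = 84, so 84 ∣ n.

(⇒) If 84 ∣ n, write n = 84q. Since 84 = 7·12, n = 12·(7q), so 12 ∣ n; and since 84 = 12·7, n = 7·(12q), so 7 ∣ n.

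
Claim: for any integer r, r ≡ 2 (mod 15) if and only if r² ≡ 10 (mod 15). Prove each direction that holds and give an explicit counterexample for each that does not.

Neither direction holds.

Forward direction. This fails: take r = 2. Then 2 ≡ 2 (mod 15), but 2² = 4 ≡ 4 (mod 15), not 10.

Converse. This fails: take r = 5. Then 5² = 25 ≡ 10 (mod 15), yet 5 ≡ 5 (mod 15), not 2.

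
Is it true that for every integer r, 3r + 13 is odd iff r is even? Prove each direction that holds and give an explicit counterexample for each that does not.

(⇒) Suppose 3r + 13 is odd. Since 3 is odd, 3r and r have the same parity, so 3r + 13 ≡ r + 13 (mod 2). As 13 is odd, 3r + 13 is odd exactly when r is even. Thus r is even.

(⇐) Conversely, suppose r is even; write r = 2j. Then 3r + 13 = 3·(2j) + 13 = 2·3j + 13, which is odd.

Equivalent; both directions hold.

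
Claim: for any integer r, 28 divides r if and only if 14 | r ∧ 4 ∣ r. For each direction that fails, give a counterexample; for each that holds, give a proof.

Both directions hold; the statement is true.

Forward direction. If 28 ∣ r, write r = 28q. Since 28 = 2·14, r = 14·(2q), so 14 ∣ r; and since 28 = 7·4, r = 4·(7q), so 4 ∣ r.

Converse. Suppose 14 ∣ r and 4 ∣ r. Any common multiple of 14 and 4 is a multiple of their lcm; here lcm(14, 4) = 14·4/gcd(14, 4) = 56/2 = 28, so 28 ∣ r.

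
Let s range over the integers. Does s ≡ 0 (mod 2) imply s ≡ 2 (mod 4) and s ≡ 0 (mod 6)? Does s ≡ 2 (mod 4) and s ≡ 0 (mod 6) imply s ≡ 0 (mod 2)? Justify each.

The forward direction fails; the converse holds.

Forward direction. This fails: s = 0 gives 0 ≡ 0 (mod 2) but 0 ≡ 0 (mod 4), so the conjunction on the right does not hold.

Converse. If s ≡ 2 (mod 4) and s ≡ 0 (mod 6), then by the Chinese remainder theorem s ≡ 6 (mod 12). Since 6 ≡ 0 (mod 2) and 2 ∣ 12, we get s ≡ 0 (mod 2).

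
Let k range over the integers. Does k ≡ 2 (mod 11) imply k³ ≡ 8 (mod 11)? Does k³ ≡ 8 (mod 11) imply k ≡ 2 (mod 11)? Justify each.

Both directions hold.

Forward direction. Suppose k ≡ 2 (mod 11). Write k = 11j + 2. Then (11j + 2)³ = 1331j³ + 726j² + 132j + 8 = 11(121j³ + 66j² + 12j) + 8, so k³ ≡ 8 (mod 11).

Converse. Suppose k³ ≡ 8 (mod 11). The only residue r in {0, …, 10} with r³ ≡ 8 (mod 11) is r = 2, so k ≡ 2 (mod 11).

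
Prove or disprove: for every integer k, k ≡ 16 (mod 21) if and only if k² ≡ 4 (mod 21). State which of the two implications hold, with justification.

(⇐) This fails: take k = 2. Then 2² = 4 ≡ 4 (mod 21), yet 2 ≡ 2 (mod 21), not 16.

(⇒) Suppose k ≡ 16 (mod 21). Write k = 21j + 16. Then (21j + 16)² = 441j² + 672j + 256 = 21(21j² + 32j + 12) + 4, so k² ≡ 4 (mod 21).

Not equivalent: only (⇒) holds.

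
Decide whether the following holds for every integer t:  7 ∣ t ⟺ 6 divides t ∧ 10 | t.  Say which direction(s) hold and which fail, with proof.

(→) This fails: take t = 7. Certainly 7 ∣ 7, but 6 ∤ 7.

(←) This fails: take t = 30. Both 6 ∣ 30 and 10 ∣ 30, yet 30 is not a multiple of 7 (since 30 = 4·7 + 2), so 7 ∤ 30.

Neither direction holds.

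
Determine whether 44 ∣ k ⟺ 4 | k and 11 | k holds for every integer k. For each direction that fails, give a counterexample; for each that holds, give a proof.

Equivalent; both directions hold.

(⇒) If 44 ∣ k, write k = 44q. Since 44 = 11·4, k = 4·(11q), so 4 ∣ k; and since 44 = 4·11, k = 11·(4q), so 11 ∣ k.

(⇐) Suppose 4 ∣ k and 11 ∣ k. Any common multiple of 4 and 11 is a multiple of their lcm; here gcd(4, 11) = 1, so lcm(4, 11) = 4·11 = 44, so 44 ∣ k.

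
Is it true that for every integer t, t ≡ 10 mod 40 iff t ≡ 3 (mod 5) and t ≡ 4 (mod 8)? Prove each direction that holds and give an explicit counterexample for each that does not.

(⇒) This fails: t = 10 gives 10 ≡ 10 (mod 40) but 10 ≡ 0 (mod 5), so the conjunction on the right does not hold.

(⇐) This fails: t = 28 satisfies both congruences on the right (28 ≡ 3 mod 5 and 28 ≡ 4 mod 8) yet 28 ≡ 28 (mod 40), not 10.

Both directions fail.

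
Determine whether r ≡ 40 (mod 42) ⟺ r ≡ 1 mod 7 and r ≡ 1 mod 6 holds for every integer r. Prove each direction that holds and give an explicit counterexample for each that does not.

Forward direction. This fails: r = 40 gives 40 ≡ 40 (mod 42) but 40 ≡ 5 (mod 7), so the conjunction on the right does not hold.

Converse. This fails: r = 1 satisfies both congruences on the right (1 ≡ 1 mod 7 and 1 ≡ 1 mod 6) yet 1 ≡ 1 (mod 42), not 40.

Neither direction holds.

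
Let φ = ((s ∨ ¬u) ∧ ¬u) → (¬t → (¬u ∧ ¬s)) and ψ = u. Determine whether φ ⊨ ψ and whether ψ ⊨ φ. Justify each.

The forward direction fails; the converse holds.

Converse. Assume the antecedent. If u is true, the consequent reduces to true regardless of the other variables. If u is false, the antecedent cannot hold. Either way the consequent holds.

Forward direction. This fails. Under u = F, t = F, s = F, the left side is true but the right side is false.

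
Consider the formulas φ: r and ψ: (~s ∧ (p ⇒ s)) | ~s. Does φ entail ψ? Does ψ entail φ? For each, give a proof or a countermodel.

(⇒) This fails. Under s = T, r = T, p = F, the left side is true but the right side is false.

(⇐) This fails. Under s = F, r = F, p = F, the left side is false but the right side is true.

Neither implication holds.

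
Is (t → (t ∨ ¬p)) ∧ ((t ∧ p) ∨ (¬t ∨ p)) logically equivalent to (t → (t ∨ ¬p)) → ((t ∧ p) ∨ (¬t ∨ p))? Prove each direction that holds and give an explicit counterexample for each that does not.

Converse. Assume the antecedent. If p is true, the consequent reduces to true regardless of the other variables. If p is false, the antecedent forces (p = F, t = F), and the consequent holds there. Either way the consequent holds.

Forward direction. Assume the antecedent. If p is true, the consequent reduces to true regardless of the other variables. If p is false, the antecedent forces (p = F, t = F), and the consequent holds there. Either way the consequent holds.

Both directions hold; the statement is true.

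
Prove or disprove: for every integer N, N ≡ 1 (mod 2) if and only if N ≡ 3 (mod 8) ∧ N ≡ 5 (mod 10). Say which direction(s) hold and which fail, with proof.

(→) This fails: N = 1 gives 1 ≡ 1 (mod 2) but 1 ≡ 1 (mod 8), so the conjunction on the right does not hold.

(←) Conversely, if N ≡ 3 (mod 8) and N ≡ 5 (mod 10), then by the Chinese remainder theorem N ≡ 35 (mod 40). Since 35 ≡ 1 (mod 2) and 2 ∣ 40, we get N ≡ 1 (mod 2).

Only the converse holds.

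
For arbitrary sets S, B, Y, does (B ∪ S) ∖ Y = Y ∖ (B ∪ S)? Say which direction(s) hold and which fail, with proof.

Neither inclusion holds.

(⟹) This inclusion fails. Take S = {1}, B = ∅, Y = ∅; then 1 ∈ (B ∪ S) ∖ Y but 1 ∉ Y ∖ (B ∪ S).

(⟸) This inclusion fails. Take S = ∅, B = ∅, Y = {1}; then 1 ∈ Y ∖ (B ∪ S) but 1 ∉ (B ∪ S) ∖ Y.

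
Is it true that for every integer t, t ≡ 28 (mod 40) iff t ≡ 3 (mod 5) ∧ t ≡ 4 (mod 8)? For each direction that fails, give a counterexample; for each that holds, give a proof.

[⇐] If t ≡ 3 (mod 5) and t ≡ 4 (mod 8), then by the Chinese remainder theorem t ≡ 28 (mod 40). This is exactly t ≡ 28 (mod 40).

[⇒] Suppose t ≡ 28 (mod 40); write t = 40j + 28. Since 5 ∣ 40, reducing mod 5 gives t ≡ 28 ≡ 3 (mod 5); since 8 ∣ 40, reducing mod 8 gives t ≡ 28 ≡ 4 (mod 8).

Equivalent; both directions hold.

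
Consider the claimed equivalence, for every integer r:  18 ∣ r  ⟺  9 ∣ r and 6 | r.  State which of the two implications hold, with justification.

[⇐] Suppose 9 ∣ r and 6 ∣ r. Any common multiple of 9 and 6 is a multiple of their lcm; here lcm(9, 6) = 9·6/gcd(9, 6) = 54/3 = 18, so 18 ∣ r.

[⇒] If 18 ∣ r, write r = 18q. Since 18 = 2·9, r = 9·(2q), so 9 ∣ r; and since 18 = 3·6, r = 6·(3q), so 6 ∣ r.

The biconditional holds.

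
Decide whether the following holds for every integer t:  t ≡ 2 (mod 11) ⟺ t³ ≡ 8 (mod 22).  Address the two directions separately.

Forward direction. This fails: take t = 13. Then 13 ≡ 2 (mod 11), but 13³ = 2197 ≡ 19 (mod 22), not 8.

Converse. The residues r modulo 22 with r³ ≡ 8 (mod 22) are exactly {2}, and each is ≡ 2 (mod 11).

Only the reverse direction holds.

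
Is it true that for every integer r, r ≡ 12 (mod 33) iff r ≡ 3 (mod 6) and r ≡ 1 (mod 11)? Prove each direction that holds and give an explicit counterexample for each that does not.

(⇒) fails; (⇐) holds.

(⟸) If r ≡ 3 (mod 6) and r ≡ 1 (mod 11), then by the Chinese remainder theorem r ≡ 45 (mod 66). Since 45 ≡ 12 (mod 33) and 33 ∣ 66, we get r ≡ 12 (mod 33).

(⟹) This fails: r = 12 gives 12 ≡ 12 (mod 33) but 12 ≡ 0 (mod 6), so the conjunction on the right does not hold.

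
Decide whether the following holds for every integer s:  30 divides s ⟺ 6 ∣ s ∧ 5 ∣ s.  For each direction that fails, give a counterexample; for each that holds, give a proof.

(⇒) If 30 ∣ s, write s = 30q. Since 30 = 5·6, s = 6·(5q), so 6 ∣ s; and since 30 = 6·5, s = 5·(6q), so 5 ∣ s.

(⇐) Suppose 6 ∣ s and 5 ∣ s. Any common multiple of 6 and 5 is a multiple of their lcm; here gcd(6, 5) = 1, so lcm(6, 5) = 6·5 = 30, so 30 ∣ s.

The biconditional holds.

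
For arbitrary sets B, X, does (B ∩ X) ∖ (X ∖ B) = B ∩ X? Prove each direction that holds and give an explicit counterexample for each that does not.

(⊆) Let x ∈ (B ∩ X) ∖ (X ∖ B). Then x ∈ B ∩ X, from which x ∈ B ∩ X.

(⊇) Let x ∈ B ∩ X. Then x ∈ B ∩ X, from which x ∈ (B ∩ X) ∖ (X ∖ B).

Both inclusions hold; the sets are equal.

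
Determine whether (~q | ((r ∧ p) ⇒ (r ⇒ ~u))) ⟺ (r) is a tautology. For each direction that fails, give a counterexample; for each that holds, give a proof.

(⇒) fails and (⇐) fails.

(⇒) This fails. Under p = F, u = F, q = F, r = F, the left side is true but the right side is false.

(⇐) This fails. Under p = T, u = T, q = T, r = T, the left side is false but the right side is true.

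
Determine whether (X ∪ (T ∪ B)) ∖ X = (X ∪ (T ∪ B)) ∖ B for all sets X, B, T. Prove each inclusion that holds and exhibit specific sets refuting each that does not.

Both inclusions fail.

(⊆) This inclusion fails. Take X = ∅, B = {1}, T = ∅; then 1 ∈ (X ∪ (T ∪ B)) ∖ X but 1 ∉ (X ∪ (T ∪ B)) ∖ B.

(⊇) This inclusion fails. Take X = {1}, B = ∅, T = ∅; then 1 ∈ (X ∪ (T ∪ B)) ∖ B but 1 ∉ (X ∪ (T ∪ B)) ∖ X.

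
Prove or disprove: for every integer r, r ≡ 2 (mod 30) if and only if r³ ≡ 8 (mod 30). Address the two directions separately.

Both directions hold.

(⇒) Suppose r ≡ 2 (mod 30). Write r = 30j + 2. Then (30j + 2)³ = 27000j³ + 5400j² + 360j + 8 = 30(900j³ + 180j² + 12j) + 8, so r³ ≡ 8 (mod 30).

(⇐) Conversely, suppose r³ ≡ 8 (mod 30). The only residue r in {0, …, 29} with r³ ≡ 8 (mod 30) is r = 2, so r ≡ 2 (mod 30).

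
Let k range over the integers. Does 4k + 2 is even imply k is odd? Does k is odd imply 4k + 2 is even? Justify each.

[⇒] This fails: take k = 6. Then 4k + 2 = 26, which is even, yet k = 6 is even, not odd.

[⇐] Suppose k is odd. Since 4 is even, 4k is even for every k, so 4k + 2 has the same parity as 2, which is even. Hence 4k + 2 is even.

Only the converse holds.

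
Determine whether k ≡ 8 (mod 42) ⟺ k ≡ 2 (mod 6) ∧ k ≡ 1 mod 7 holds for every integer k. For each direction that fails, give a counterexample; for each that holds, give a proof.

Both implications hold.

(→) Suppose k ≡ 8 (mod 42); write k = 42j + 8. Since 6 ∣ 42, reducing mod 6 gives k ≡ 8 ≡ 2 (mod 6); since 7 ∣ 42, reducing mod 7 gives k ≡ 8 ≡ 1 (mod 7).

(←) Conversely, if k ≡ 2 (mod 6) and k ≡ 1 (mod 7), then by the Chinese remainder theorem k ≡ 8 (mod 42). This is exactly k ≡ 8 (mod 42).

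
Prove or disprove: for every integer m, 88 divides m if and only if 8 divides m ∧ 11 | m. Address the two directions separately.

(⟸) Suppose 8 ∣ m and 11 ∣ m. Any common multiple of 8 and 11 is a multiple of their lcm; here gcd(8, 11) = 1, so lcm(8, 11) = 8·11 = 88, so 88 ∣ m.

(⟹) If 88 ∣ m, write m = 88q. Since 88 = 11·8, m = 8·(11q), so 8 ∣ m; and since 88 = 8·11, m = 11·(8q), so 11 ∣ m.

Both implications hold.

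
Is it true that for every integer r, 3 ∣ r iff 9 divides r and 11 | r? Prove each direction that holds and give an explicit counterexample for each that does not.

Forward direction. This fails: take r = 3. Certainly 3 ∣ 3, but 9 ∤ 3.

Converse. Suppose 9 ∣ r and 11 ∣ r. Any common multiple of 9 and 11 is a multiple of their lcm; here gcd(9, 11) = 1, so lcm(9, 11) = 9·11 = 99, so 99 ∣ r. Since 3 ∣ 99, it follows that 3 ∣ r.

Only the reverse direction holds.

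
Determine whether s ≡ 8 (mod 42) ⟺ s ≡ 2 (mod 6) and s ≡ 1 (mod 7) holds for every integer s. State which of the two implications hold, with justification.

The biconditional holds.

(⇐) If s ≡ 2 (mod 6) and s ≡ 1 (mod 7), then by the Chinese remainder theorem s ≡ 8 (mod 42). This is exactly s ≡ 8 (mod 42).

(⇒) Suppose s ≡ 8 (mod 42); write s = 42j + 8. Since 6 ∣ 42, reducing mod 6 gives s ≡ 8 ≡ 2 (mod 6); since 7 ∣ 42, reducing mod 7 gives s ≡ 8 ≡ 1 (mod 7).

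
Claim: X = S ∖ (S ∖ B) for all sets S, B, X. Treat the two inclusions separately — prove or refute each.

(⊆) fails and (⊇) fails.

(⟹) This inclusion fails. Take S = ∅, B = ∅, X = {1}; then 1 ∈ X but 1 ∉ S ∖ (S ∖ B).

(⟸) This inclusion fails. Take S = {1}, B = {1}, X = ∅; then 1 ∈ S ∖ (S ∖ B) but 1 ∉ X.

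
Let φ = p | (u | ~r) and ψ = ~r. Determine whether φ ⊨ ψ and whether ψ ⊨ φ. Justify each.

(→) This fails. Under r = T, p = T, u = F, the left side is true but the right side is false.

(←) Assume the antecedent. If r is true, the antecedent cannot hold. If r is false, p | (u | ~r) reduces to true regardless of the other variables. Either way p | (u | ~r) holds.

Only the converse holds.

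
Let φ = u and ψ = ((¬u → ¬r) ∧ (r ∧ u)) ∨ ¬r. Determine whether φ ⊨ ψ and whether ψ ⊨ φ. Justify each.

[⇒] Assume the antecedent. If r is true, the antecedent forces (r = T, u = T), and ((¬u → ¬r) ∧ (r ∧ u)) ∨ ¬r holds there. If r is false, ((¬u → ¬r) ∧ (r ∧ u)) ∨ ¬r reduces to true regardless of the other variables. Either way ((¬u → ¬r) ∧ (r ∧ u)) ∨ ¬r holds.

[⇐] This fails. Under r = F, u = F, the left side is false but the right side is true.

The forward direction holds; the converse fails.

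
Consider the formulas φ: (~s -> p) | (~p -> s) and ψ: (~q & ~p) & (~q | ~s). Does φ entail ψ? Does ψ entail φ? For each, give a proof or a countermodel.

(⇒) fails and (⇐) fails.

(⟹) This fails. Under q = T, s = T, p = F, the left side is true but the right side is false.

(⟸) This fails. Under q = F, s = F, p = F, the left side is false but the right side is true.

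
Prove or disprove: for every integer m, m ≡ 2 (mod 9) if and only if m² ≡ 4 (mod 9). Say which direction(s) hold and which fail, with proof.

Only the forward direction holds.

(⟸) This fails: take m = 7. Then 7² = 49 ≡ 4 (mod 9), yet 7 ≡ 7 (mod 9), not 2.

(⟹) Suppose m ≡ 2 (mod 9). Write m = 9j + 2. Then (9j + 2)² = 81j² + 36j + 4 = 9(9j² + 4j) + 4, so m² ≡ 4 (mod 9).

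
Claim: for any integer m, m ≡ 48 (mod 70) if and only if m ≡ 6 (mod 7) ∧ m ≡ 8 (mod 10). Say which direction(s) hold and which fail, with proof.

(⇐) If m ≡ 6 (mod 7) and m ≡ 8 (mod 10), then by the Chinese remainder theorem m ≡ 48 (mod 70). This is exactly m ≡ 48 (mod 70).

(⇒) Suppose m ≡ 48 (mod 70); write m = 70j + 48. Since 7 ∣ 70, reducing mod 7 gives m ≡ 48 ≡ 6 (mod 7); since 10 ∣ 70, reducing mod 10 gives m ≡ 48 ≡ 8 (mod 10).

The biconditional holds.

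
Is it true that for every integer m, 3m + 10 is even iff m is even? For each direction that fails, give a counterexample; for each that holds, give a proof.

(→) Suppose 3m + 10 is even. Since 3 is odd, 3m and m have the same parity, so 3m + 10 ≡ m + 10 (mod 2). As 10 is even, 3m + 10 is even exactly when m is even. Thus m is even.

(←) Conversely, suppose m is even; write m = 2j. Then 3m + 10 = 3·(2j) + 10 = 2·3j + 10, which is even.

Both implications hold.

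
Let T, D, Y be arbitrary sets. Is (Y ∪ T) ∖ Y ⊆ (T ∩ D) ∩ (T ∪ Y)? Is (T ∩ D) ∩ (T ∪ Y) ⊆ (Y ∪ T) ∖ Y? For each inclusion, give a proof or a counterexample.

Neither inclusion holds.

(⊆) This inclusion fails. Take T = {1}, D = ∅, Y = ∅; then 1 ∈ (Y ∪ T) ∖ Y but 1 ∉ (T ∩ D) ∩ (T ∪ Y).

(⊇) This inclusion fails. Take T = {1}, D = {1}, Y = {1}; then 1 ∈ (T ∩ D) ∩ (T ∪ Y) but 1 ∉ (Y ∪ T) ∖ Y.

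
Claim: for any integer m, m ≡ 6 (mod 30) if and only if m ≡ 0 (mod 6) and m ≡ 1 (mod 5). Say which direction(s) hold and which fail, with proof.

Both directions hold.

[⇒] Suppose m ≡ 6 (mod 30); write m = 30j + 6. Since 6 ∣ 30, reducing mod 6 gives m ≡ 6 ≡ 0 (mod 6); since 5 ∣ 30, reducing mod 5 gives m ≡ 6 ≡ 1 (mod 5).

[⇐] Conversely, if m ≡ 0 (mod 6) and m ≡ 1 (mod 5), then by the Chinese remainder theorem m ≡ 6 (mod 30). This is exactly m ≡ 6 (mod 30).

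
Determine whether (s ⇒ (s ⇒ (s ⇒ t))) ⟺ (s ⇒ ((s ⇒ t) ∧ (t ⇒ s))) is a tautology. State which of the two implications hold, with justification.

Forward direction. Assume the antecedent. If t is true, s ⇒ ((s ⇒ t) ∧ (t ⇒ s)) reduces to true regardless of the other variables. If t is false, the antecedent forces (t = F, s = F), and s ⇒ ((s ⇒ t) ∧ (t ⇒ s)) holds there. Either way s ⇒ ((s ⇒ t) ∧ (t ⇒ s)) holds.

Converse. Assume the antecedent. If t is true, s ⇒ (s ⇒ (s ⇒ t)) reduces to true regardless of the other variables. If t is false, the antecedent forces (t = F, s = F), and s ⇒ (s ⇒ (s ⇒ t)) holds there. Either way s ⇒ (s ⇒ (s ⇒ t)) holds.

The biconditional holds.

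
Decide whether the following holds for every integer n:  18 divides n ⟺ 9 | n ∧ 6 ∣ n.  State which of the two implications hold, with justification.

Both directions hold; the statement is true.

[⇒] If 18 ∣ n, write n = 18q. Since 18 = 2·9, n = 9·(2q), so 9 ∣ n; and since 18 = 3·6, n = 6·(3q), so 6 ∣ n.

[⇐] Suppose 9 ∣ n and 6 ∣ n. Any common multiple of 9 and 6 is a multiple of their lcm; here lcm(9, 6) = 9·6/gcd(9, 6) = 54/3 = 18, so 18 ∣ n.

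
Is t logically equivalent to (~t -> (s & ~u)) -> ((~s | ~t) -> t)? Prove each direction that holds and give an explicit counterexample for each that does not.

Not equivalent: only (⇒) holds.

(⟹) Assume the antecedent. If s is true, the antecedent forces (s = T, u = F, t = T) or (s = T, u = T, t = T), and the consequent holds there. If s is false, the consequent reduces to true regardless of the other variables. Either way the consequent holds.

(⟸) This fails. Under s = F, u = F, t = F, the left side is false but the right side is true.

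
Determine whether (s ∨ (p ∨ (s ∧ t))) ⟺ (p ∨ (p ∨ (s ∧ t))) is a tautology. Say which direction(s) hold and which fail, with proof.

(⇒) This fails. Under s = T, p = F, t = F, the left side is true but the right side is false.

(⇐) Assume the antecedent. If s is true, s ∨ (p ∨ (s ∧ t)) reduces to true regardless of the other variables. If s is false, the antecedent forces (s = F, p = T, t = F) or (s = F, p = T, t = T), and s ∨ (p ∨ (s ∧ t)) holds there. Either way s ∨ (p ∨ (s ∧ t)) holds.

(⇒) fails; (⇐) holds.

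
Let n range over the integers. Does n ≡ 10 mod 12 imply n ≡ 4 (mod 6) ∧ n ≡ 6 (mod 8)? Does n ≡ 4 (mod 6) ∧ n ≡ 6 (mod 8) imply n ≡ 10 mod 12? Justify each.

(⟹) This fails: n = 10 gives 10 ≡ 10 (mod 12) but 10 ≡ 2 (mod 8), so the conjunction on the right does not hold.

(⟸) Conversely, if n ≡ 4 (mod 6) and n ≡ 6 (mod 8), then by the Chinese remainder theorem n ≡ 22 (mod 24). Since 22 ≡ 10 (mod 12) and 12 ∣ 24, we get n ≡ 10 (mod 12).

Only the reverse direction holds.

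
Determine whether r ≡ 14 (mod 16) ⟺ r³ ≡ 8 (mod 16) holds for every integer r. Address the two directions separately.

The forward direction holds; the converse fails.

(⟹) Suppose r ≡ 14 (mod 16). Write r = 16j + 14. Then (16j + 14)³ = 4096j³ + 10752j² + 9408j + 2744 = 16(256j³ + 672j² + 588j + 171) + 8, so r³ ≡ 8 (mod 16).

(⟸) This fails: take r = 2. Then 2³ = 8 ≡ 8 (mod 16), yet 2 ≡ 2 (mod 16), not 14.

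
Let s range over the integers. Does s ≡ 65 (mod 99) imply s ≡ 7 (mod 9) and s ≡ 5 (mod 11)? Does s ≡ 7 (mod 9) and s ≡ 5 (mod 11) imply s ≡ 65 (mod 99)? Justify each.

Neither implication holds.

(⇒) This fails: s = 65 gives 65 ≡ 65 (mod 99) but 65 ≡ 2 (mod 9), so the conjunction on the right does not hold.

(⇐) This fails: s = 16 satisfies both congruences on the right (16 ≡ 7 mod 9 and 16 ≡ 5 mod 11) yet 16 ≡ 16 (mod 99), not 65.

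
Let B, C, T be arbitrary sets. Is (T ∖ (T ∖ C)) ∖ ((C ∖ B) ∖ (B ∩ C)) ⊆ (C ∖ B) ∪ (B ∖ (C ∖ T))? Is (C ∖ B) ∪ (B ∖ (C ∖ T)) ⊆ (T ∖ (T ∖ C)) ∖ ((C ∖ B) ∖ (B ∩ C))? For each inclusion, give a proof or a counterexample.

Reverse inclusion. This inclusion fails. Take B = {1}, C = ∅, T = ∅; then 1 ∈ (C ∖ B) ∪ (B ∖ (C ∖ T)) but 1 ∉ (T ∖ (T ∖ C)) ∖ ((C ∖ B) ∖ (B ∩ C)).

Forward inclusion. Let x ∈ (T ∖ (T ∖ C)) ∖ ((C ∖ B) ∖ (B ∩ C)). Then x ∈ B ∩ C ∩ T, from which x ∈ (C ∖ B) ∪ (B ∖ (C ∖ T)).

Only the forward inclusion holds.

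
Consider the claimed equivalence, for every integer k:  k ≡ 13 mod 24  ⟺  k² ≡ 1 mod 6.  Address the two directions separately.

The forward direction holds; the converse fails.

(⟸) This fails: take k = 1. Then 1² = 1 ≡ 1 (mod 6), yet 1 ≡ 1 (mod 24), not 13.

(⟹) Suppose k ≡ 13 (mod 24). Then k² ≡ 13² = 169 (mod 24), and since 6 ∣ 24, also k² ≡ 1 (mod 6).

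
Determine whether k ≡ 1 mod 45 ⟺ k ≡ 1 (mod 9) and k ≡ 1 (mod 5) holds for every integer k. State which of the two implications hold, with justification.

The biconditional holds.

(←) If k ≡ 1 (mod 9) and k ≡ 1 (mod 5), then by the Chinese remainder theorem k ≡ 1 (mod 45). This is exactly k ≡ 1 (mod 45).

(→) Suppose k ≡ 1 (mod 45); write k = 45j + 1. Since 9 ∣ 45, reducing mod 9 gives k ≡ 1 (mod 9); since 5 ∣ 45, reducing mod 5 gives k ≡ 1 (mod 5).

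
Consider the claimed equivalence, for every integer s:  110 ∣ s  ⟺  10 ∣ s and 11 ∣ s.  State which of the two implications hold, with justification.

Equivalent; both directions hold.

(→) If 110 ∣ s, write s = 110q. Since 110 = 11·10, s = 10·(11q), so 10 ∣ s; and since 110 = 10·11, s = 11·(10q), so 11 ∣ s.

(←) Suppose 10 ∣ s and 11 ∣ s. Any common multiple of 10 and 11 is a multiple of their lcm; here gcd(10, 11) = 1, so lcm(10, 11) = 10·11 = 110, so 110 ∣ s.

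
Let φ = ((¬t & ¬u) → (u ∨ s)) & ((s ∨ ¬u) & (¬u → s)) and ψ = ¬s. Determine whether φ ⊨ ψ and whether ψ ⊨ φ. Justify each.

(⇒) fails and (⇐) fails.

(⇒) This fails. Under t = F, u = F, s = T, the left side is true but the right side is false.

(⇐) This fails. Under t = F, u = F, s = F, the left side is false but the right side is true.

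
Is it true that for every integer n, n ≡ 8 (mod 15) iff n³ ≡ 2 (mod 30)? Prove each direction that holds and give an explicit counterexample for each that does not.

(⟹) This fails: take n = 23. Then 23 ≡ 8 (mod 15), but 23³ = 12167 ≡ 17 (mod 30), not 2.

(⟸) Conversely, the residues r modulo 30 with r³ ≡ 2 (mod 30) are exactly {8}, and each is ≡ 8 (mod 15).

Only the reverse direction holds.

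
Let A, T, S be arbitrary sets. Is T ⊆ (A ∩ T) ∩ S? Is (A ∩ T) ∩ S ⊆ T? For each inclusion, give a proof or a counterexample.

Forward inclusion. This inclusion fails. Take A = ∅, T = {1}, S = ∅; then 1 ∈ T but 1 ∉ (A ∩ T) ∩ S.

Reverse inclusion. Let x ∈ (A ∩ T) ∩ S. Then x ∈ A ∩ T ∩ S, from which x ∈ T.

(⊆) fails; (⊇) holds.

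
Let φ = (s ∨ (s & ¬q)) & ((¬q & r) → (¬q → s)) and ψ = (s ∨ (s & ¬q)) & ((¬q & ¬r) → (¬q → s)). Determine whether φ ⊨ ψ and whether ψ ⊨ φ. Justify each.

Both implications hold.

(⇒) Assume the antecedent. If r is true, the antecedent forces (r = T, s = T, q = F) or (r = T, s = T, q = T), and the consequent holds there. If r is false, the antecedent forces (r = F, s = T, q = F) or (r = F, s = T, q = T), and the consequent holds there. Either way the consequent holds.

(⇐) Assume the antecedent. If r is true, the antecedent forces (r = T, s = T, q = F) or (r = T, s = T, q = T), and the consequent holds there. If r is false, the antecedent forces (r = F, s = T, q = F) or (r = F, s = T, q = T), and the consequent holds there. Either way the consequent holds.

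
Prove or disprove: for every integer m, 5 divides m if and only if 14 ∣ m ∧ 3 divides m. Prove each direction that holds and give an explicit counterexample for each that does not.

(⇒) fails and (⇐) fails.

(→) This fails: take m = 5. Certainly 5 ∣ 5, but 14 ∤ 5.

(←) This fails: take m = 42. Both 14 ∣ 42 and 3 ∣ 42, yet 42 is not a multiple of 5 (since 42 = 8·5 + 2), so 5 ∤ 42.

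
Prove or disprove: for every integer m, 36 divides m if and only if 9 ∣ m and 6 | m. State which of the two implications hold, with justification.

Not equivalent: only (⇒) holds.

(⇐) This fails: take m = 18. Both 9 ∣ 18 and 6 ∣ 18, yet 18 is not a multiple of 36 (since 18 = 0·36 + 18), so 36 ∤ 18.

(⇒) If 36 ∣ m, write m = 36q. Since 36 = 4·9, m = 9·(4q), so 9 ∣ m; and since 36 = 6·6, m = 6·(6q), so 6 ∣ m.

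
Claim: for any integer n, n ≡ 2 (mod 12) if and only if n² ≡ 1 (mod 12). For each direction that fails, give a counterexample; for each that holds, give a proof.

Both directions fail.

[⇒] This fails: take n = 2. Then 2 ≡ 2 (mod 12), but 2² = 4 ≡ 4 (mod 12), not 1.

[⇐] This fails: take n = 1. Then 1² = 1 ≡ 1 (mod 12), yet 1 ≡ 1 (mod 12), not 2.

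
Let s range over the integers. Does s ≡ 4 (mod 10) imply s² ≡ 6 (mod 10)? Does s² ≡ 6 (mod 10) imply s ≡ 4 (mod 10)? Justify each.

Forward direction. Suppose s ≡ 4 (mod 10). Write s = 10j + 4. Then (10j + 4)² = 100j² + 80j + 16 = 10(10j² + 8j + 1) + 6, so s² ≡ 6 (mod 10).

Converse. This fails: take s = 6. Then 6² = 36 ≡ 6 (mod 10), yet 6 ≡ 6 (mod 10), not 4.

Only the forward direction holds.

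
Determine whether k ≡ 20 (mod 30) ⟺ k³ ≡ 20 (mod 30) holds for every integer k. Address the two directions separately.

Equivalent; both directions hold.

(⟸) Suppose k³ ≡ 20 (mod 30). The only residue r in {0, …, 29} with r³ ≡ 20 (mod 30) is r = 20, so k ≡ 20 (mod 30).

(⟹) Suppose k ≡ 20 (mod 30). Write k = 30j + 20. Then (30j + 20)³ = 27000j³ + 54000j² + 36000j + 8000 = 30(900j³ + 1800j² + 1200j + 266) + 20, so k³ ≡ 20 (mod 30).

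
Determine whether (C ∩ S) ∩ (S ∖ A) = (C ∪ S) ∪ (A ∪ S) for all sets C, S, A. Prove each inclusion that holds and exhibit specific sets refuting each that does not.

(⊆) Let x ∈ (C ∩ S) ∩ (S ∖ A). Then x ∈ C ∩ S and x ∉ A, from which x ∈ (C ∪ S) ∪ (A ∪ S).

(⊇) This inclusion fails. Take C = {1}, S = ∅, A = ∅; then 1 ∈ (C ∪ S) ∪ (A ∪ S) but 1 ∉ (C ∩ S) ∩ (S ∖ A).

(⊆) holds; (⊇) fails.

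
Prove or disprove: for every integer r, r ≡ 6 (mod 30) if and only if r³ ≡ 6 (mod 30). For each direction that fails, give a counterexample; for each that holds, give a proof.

Equivalent; both directions hold.

Forward direction. Suppose r ≡ 6 (mod 30). Write r = 30j + 6. Then (30j + 6)³ = 27000j³ + 16200j² + 3240j + 216 = 30(900j³ + 540j² + 108j + 7) + 6, so r³ ≡ 6 (mod 30).

Converse. Suppose r³ ≡ 6 (mod 30). The only residue r in {0, …, 29} with r³ ≡ 6 (mod 30) is r = 6, so r ≡ 6 (mod 30).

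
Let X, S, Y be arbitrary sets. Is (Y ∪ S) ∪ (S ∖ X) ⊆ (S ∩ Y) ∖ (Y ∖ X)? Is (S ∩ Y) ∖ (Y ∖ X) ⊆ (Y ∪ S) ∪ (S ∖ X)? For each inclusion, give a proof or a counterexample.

The sets are not equal: only the reverse inclusion holds.

(⟹) This inclusion fails. Take X = ∅, S = {1}, Y = ∅; then 1 ∈ (Y ∪ S) ∪ (S ∖ X) but 1 ∉ (S ∩ Y) ∖ (Y ∖ X).

(⟸) Let x ∈ (S ∩ Y) ∖ (Y ∖ X). Then x ∈ X ∩ S ∩ Y, from which x ∈ (Y ∪ S) ∪ (S ∖ X).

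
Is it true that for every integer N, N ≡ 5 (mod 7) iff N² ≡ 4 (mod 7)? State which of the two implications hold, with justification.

(⇒) holds; (⇐) fails.

(←) This fails: take N = 2. Then 2² = 4 ≡ 4 (mod 7), yet 2 ≡ 2 (mod 7), not 5.

(→) Suppose N ≡ 5 (mod 7). Write N = 7j + 5. Then (7j + 5)² = 49j² + 70j + 25 = 7(7j² + 10j + 3) + 4, so N² ≡ 4 (mod 7).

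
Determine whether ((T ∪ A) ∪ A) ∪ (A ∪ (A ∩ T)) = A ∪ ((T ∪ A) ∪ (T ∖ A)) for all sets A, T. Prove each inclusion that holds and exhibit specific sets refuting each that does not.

Both inclusions hold.

(⟹) Let x ∈ ((T ∪ A) ∪ A) ∪ (A ∪ (A ∩ T)). Then either x ∈ A and x ∉ T; or x ∈ T and x ∉ A; or x ∈ A ∩ T. In each case x ∈ A ∪ ((T ∪ A) ∪ (T ∖ A)), so ((T ∪ A) ∪ A) ∪ (A ∪ (A ∩ T)) ⊆ A ∪ ((T ∪ A) ∪ (T ∖ A)).

(⟸) Let x ∈ A ∪ ((T ∪ A) ∪ (T ∖ A)). Then either x ∈ A and x ∉ T; or x ∈ T and x ∉ A; or x ∈ A ∩ T. In each case x ∈ ((T ∪ A) ∪ A) ∪ (A ∪ (A ∩ T)), so A ∪ ((T ∪ A) ∪ (T ∖ A)) ⊆ ((T ∪ A) ∪ A) ∪ (A ∪ (A ∩ T)).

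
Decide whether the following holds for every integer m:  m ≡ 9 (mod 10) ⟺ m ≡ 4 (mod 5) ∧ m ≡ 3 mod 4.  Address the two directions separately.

Forward direction. This fails: m = 9 gives 9 ≡ 9 (mod 10) but 9 ≡ 1 (mod 4), so the conjunction on the right does not hold.

Converse. If m ≡ 4 (mod 5) and m ≡ 3 (mod 4), then by the Chinese remainder theorem m ≡ 19 (mod 20). Since 19 ≡ 9 (mod 10) and 10 ∣ 20, we get m ≡ 9 (mod 10).

Only the converse holds.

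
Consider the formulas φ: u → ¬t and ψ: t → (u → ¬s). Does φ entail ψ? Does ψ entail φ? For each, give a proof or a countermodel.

The forward direction holds; the converse fails.

[⇒] Assume the antecedent. If u is true, the antecedent forces (u = T, s = F, t = F) or (u = T, s = T, t = F), and t → (u → ¬s) holds there. If u is false, t → (u → ¬s) reduces to true regardless of the other variables. Either way t → (u → ¬s) holds.

[⇐] This fails. Under u = T, s = F, t = T, the left side is false but the right side is true.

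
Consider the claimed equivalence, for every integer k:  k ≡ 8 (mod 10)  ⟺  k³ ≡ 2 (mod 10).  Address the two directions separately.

(←) For the converse, argue contrapositively. If k ≢ 8 (mod 10), then k is congruent to one of 0, 1, 2, 3, 4, 5, 6, 7, 9 modulo 10, and these give k³ ≡ 0, 1, 8, 7, 4, 5, 6, 3, 9 respectively — never 2.

(→) Suppose k ≡ 8 (mod 10). Write k = 10j + 8. Then (10j + 8)³ = 1000j³ + 2400j² + 1920j + 512 = 10(100j³ + 240j² + 192j + 51) + 2, so k³ ≡ 2 (mod 10).

The biconditional holds.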